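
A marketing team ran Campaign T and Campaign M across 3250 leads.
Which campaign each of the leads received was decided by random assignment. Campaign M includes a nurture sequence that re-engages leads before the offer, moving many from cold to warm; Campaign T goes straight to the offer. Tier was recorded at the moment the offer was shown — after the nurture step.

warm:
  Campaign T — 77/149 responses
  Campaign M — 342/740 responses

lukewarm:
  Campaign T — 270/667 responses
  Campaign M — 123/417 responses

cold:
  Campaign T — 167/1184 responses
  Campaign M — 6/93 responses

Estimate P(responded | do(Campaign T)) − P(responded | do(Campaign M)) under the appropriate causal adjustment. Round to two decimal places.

Campaign T is higher inside every engagement tier stratum but Campaign M is higher in aggregate. Whether to stratify depends on how engagement tier relates to the campaign.
Stratifying would compare campaigns among leads the campaigns themselves sorted into engagement tier groups — a form of selection on an intermediate. The unconditioned pooled rates give the total causal effect.
The causal difference is the pooled difference: 0.257 − 0.377 = -0.120.

-0.12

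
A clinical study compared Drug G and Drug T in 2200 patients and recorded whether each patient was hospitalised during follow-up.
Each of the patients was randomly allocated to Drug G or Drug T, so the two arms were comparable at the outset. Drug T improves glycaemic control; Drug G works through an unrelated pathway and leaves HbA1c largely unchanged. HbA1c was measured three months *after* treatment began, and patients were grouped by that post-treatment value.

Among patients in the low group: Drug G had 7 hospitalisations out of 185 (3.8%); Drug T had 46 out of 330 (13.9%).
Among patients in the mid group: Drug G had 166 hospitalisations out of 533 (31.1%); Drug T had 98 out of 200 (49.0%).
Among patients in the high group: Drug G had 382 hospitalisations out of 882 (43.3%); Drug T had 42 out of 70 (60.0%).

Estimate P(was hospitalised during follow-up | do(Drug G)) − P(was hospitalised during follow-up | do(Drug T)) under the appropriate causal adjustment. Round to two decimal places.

+0.04

Because the drug influences HbA1c, HbA1c is a post-treatment mediator, not a confounder. Stratifying on it would bias the estimate; the causal effect is the crude pooled difference.
The causal difference is the pooled difference: 0.347 − 0.310 = +0.037.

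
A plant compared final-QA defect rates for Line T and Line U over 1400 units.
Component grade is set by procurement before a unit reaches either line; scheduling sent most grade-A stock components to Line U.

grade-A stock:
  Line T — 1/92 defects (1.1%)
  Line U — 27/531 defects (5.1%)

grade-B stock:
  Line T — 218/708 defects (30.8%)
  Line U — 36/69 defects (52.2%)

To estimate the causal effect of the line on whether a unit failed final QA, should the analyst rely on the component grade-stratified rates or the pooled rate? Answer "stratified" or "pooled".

stratified

The component grade-specific comparison favours Line T throughout, but the pooled figures favour Line U. The question is whether to condition on component grade.
Component grade satisfies the back-door criterion: it is not a descendant of the line, and it blocks the spurious path from line to outcome. Adjusting for it (i.e., using the within-component grade rates) gives the causal effect.
Within each level — grade-A stock: 1.1% vs 5.1%; grade-B stock: 30.8% vs 52.2% — Line T is lower every time.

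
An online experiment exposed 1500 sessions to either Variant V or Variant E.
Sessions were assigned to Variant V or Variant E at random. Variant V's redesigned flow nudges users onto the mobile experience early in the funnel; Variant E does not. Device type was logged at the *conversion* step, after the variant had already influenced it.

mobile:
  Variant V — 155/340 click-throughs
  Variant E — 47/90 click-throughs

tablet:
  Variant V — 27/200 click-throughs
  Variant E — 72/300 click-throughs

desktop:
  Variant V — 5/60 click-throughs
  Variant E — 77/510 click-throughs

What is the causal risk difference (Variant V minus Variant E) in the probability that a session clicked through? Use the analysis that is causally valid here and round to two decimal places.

+0.09

Device type here is a post-treatment variable shaped by the variant; conditioning on it would introduce bias rather than remove it. The overall comparison is the causal one.
The causal difference is the pooled difference: 0.312 − 0.218 = +0.094.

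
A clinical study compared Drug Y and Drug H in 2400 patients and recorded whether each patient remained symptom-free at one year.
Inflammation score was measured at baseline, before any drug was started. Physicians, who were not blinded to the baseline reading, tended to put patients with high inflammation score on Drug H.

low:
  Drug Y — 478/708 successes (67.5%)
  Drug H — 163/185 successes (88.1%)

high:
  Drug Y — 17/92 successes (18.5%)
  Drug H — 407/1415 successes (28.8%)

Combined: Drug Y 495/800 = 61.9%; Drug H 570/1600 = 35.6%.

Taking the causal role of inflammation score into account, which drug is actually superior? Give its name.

Inflammation score differs across drugs for reasons unrelated to any effect of the drug itself, and it separately predicts the outcome — a classic confounder. We must compare within inflammation score levels.
Within each level — low: 67.5% vs 88.1%; high: 18.5% vs 28.8% — Drug H is higher every time.

Drug H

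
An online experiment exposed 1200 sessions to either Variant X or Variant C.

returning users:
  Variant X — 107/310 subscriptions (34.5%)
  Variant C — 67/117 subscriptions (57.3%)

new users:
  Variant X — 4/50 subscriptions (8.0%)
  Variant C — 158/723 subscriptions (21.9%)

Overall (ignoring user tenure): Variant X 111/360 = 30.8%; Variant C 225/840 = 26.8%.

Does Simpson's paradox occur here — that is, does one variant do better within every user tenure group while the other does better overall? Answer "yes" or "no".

yes

Within each user tenure level (returning users 34.5% vs 57.3%; new users 8.0% vs 21.9%), Variant C has the higher rate every time. Pooled: 30.8% vs 26.8% — Variant X has the higher rate overall. The two comparisons disagree.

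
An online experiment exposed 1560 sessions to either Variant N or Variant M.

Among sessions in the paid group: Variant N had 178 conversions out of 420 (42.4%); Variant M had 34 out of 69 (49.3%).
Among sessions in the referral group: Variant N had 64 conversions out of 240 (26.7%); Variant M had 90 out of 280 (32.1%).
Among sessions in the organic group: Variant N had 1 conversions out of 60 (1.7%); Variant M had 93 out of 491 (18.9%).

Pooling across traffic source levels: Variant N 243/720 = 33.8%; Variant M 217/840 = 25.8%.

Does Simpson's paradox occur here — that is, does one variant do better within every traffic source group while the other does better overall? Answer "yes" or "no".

yes

Within each traffic source level (paid 42.4% vs 49.3%; referral 26.7% vs 32.1%; organic 1.7% vs 18.9%), Variant M has the higher rate every time. Pooled: 33.8% vs 25.8% — Variant N has the higher rate overall. The two comparisons disagree.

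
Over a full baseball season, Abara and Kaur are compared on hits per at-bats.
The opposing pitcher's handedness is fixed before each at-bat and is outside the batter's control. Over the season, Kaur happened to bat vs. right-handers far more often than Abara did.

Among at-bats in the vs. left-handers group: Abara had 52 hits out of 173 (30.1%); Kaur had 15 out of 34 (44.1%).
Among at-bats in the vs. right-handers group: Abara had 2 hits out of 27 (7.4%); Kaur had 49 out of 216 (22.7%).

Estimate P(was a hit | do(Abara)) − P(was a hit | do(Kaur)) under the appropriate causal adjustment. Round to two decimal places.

-0.15

Pitcher handedness differs across players for reasons unrelated to any effect of the player itself, and it separately predicts the outcome — a classic confounder. We must compare within pitcher handedness levels.
Adjusting over the population distribution of pitcher handedness: 0.460·(0.301−0.441) + 0.540·(0.074−0.227) = -0.147.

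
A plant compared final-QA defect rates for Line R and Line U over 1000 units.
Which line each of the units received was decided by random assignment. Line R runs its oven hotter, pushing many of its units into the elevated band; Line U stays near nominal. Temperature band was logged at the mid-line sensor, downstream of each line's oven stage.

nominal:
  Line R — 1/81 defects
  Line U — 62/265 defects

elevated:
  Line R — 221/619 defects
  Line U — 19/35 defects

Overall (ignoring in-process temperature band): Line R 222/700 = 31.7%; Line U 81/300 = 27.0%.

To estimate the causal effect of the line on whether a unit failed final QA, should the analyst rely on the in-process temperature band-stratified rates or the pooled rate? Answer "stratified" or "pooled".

pooled

In-process temperature band is recorded after the line and is itself shifted by it — it sits on the causal path from line to outcome. Conditioning on a mediator would strip out part of the effect we want; the pooled comparison gives the total causal effect.
Pooled: Line R 31.7% vs Line U 27.0%; Line U is lower overall.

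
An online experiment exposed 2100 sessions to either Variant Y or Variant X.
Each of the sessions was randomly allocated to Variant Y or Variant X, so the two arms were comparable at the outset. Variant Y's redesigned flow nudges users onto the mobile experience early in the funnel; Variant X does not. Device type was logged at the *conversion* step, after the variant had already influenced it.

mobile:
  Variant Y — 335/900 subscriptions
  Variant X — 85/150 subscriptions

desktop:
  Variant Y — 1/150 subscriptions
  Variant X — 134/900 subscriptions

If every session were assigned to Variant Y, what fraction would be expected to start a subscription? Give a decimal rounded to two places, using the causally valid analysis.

0.32

Because the variant influences device type, device type is a post-treatment mediator, not a confounder. Stratifying on it would bias the estimate; the causal effect is the crude pooled difference.
So P(outcome | do(Variant Y)) is just the pooled rate for Variant Y: 336/1050 = 0.320.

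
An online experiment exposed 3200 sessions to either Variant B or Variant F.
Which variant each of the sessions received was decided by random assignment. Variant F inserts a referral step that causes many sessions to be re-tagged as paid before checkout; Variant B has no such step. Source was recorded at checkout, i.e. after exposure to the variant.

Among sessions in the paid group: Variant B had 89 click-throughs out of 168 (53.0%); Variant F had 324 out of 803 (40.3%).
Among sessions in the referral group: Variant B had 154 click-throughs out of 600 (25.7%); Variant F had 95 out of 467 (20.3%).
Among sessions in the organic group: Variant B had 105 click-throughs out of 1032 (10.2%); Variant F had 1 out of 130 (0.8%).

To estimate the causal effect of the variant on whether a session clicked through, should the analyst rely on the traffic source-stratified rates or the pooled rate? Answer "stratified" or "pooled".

pooled

The traffic source-specific comparison favours Variant B throughout, but the pooled figures favour Variant F. The question is whether to condition on traffic source.
Traffic source is recorded after the variant and is itself shifted by it — it sits on the causal path from variant to outcome. Conditioning on a mediator would strip out part of the effect we want; the pooled comparison gives the total causal effect.
Pooled: Variant B 19.3% vs Variant F 30.0%; Variant F is higher overall.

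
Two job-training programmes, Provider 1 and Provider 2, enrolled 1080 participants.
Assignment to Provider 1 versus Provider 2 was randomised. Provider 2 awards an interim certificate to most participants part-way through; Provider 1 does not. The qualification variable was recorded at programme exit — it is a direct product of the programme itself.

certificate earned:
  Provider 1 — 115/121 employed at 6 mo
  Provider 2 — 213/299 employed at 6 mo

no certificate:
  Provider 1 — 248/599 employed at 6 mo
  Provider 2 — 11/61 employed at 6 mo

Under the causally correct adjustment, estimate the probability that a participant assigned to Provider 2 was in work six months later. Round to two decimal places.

0.62

Because the programme influences qualification attained during the programme, qualification attained during the programme is a post-treatment mediator, not a confounder. Stratifying on it would bias the estimate; the causal effect is the crude pooled difference.
So P(outcome | do(Provider 2)) is just the pooled rate for Provider 2: 224/360 = 0.622.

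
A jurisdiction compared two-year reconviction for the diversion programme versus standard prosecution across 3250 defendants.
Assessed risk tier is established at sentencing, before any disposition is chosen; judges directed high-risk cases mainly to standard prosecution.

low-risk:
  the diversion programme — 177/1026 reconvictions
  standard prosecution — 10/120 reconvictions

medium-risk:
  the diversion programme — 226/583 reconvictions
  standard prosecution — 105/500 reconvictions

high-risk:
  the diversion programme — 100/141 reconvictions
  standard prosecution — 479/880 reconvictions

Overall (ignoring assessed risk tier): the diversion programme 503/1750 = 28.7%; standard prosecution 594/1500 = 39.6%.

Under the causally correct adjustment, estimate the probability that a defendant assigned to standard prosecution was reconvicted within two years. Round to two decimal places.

0.27

Since assessed risk tier is a pre-existing factor (not a product of the disposition) and it affects the outcome on its own, it is a confounder. The stratified rates, not the pooled rate, identify the causal effect.
Standardising standard prosecution to the population assessed risk tier mix: 0.353·10/120 + 0.333·105/500 + 0.314·479/880 = 0.270.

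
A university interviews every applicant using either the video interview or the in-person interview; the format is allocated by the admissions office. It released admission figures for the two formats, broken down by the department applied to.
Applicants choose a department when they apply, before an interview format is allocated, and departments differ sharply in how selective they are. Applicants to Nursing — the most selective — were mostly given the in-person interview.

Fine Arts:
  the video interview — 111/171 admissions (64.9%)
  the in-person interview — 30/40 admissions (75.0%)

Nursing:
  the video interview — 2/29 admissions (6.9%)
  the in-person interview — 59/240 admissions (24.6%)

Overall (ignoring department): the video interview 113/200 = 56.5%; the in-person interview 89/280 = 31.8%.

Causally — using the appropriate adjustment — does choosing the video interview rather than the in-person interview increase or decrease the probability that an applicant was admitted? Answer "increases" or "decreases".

the in-person interview is higher inside every department stratum but the video interview is higher in aggregate. Whether to stratify depends on how department relates to the interview format.
Department satisfies the back-door criterion: it is not a descendant of the interview format, and it blocks the spurious path from interview format to outcome. Adjusting for it (i.e., using the within-department rates) gives the causal effect.
Within each level — Fine Arts: 64.9% vs 75.0%; Nursing: 6.9% vs 24.6% — the in-person interview is higher every time.

decreases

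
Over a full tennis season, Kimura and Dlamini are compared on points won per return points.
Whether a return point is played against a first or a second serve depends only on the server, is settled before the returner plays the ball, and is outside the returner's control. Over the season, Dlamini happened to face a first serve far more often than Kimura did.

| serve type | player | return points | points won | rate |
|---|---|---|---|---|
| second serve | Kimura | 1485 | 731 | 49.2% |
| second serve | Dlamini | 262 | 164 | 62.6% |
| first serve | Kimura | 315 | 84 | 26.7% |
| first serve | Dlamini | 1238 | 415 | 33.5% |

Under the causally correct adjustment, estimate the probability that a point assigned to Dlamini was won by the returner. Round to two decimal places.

0.49

The serve type-specific comparison favours Dlamini throughout, but the pooled figures favour Kimura. The question is whether to condition on serve type.
Here serve type is a common cause — it drives both which player a case falls under and the outcome. The crude comparison mixes populations; the stratum-specific rates are the causally relevant ones.
Standardising Dlamini to the population serve type mix: 0.529·164/262 + 0.471·415/1238 = 0.489.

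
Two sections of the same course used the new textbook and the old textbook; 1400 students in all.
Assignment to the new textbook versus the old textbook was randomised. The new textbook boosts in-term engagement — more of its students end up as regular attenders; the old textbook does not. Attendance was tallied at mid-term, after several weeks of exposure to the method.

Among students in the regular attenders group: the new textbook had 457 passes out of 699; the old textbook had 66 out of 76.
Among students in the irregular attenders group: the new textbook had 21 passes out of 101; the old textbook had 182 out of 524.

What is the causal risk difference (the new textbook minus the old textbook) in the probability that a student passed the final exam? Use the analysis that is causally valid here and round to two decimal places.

+0.18

Mid-term attendance is downstream of the teaching method. One should not condition on a consequence of treatment, so the overall rates are the right comparison.
The causal difference is the pooled difference: 0.598 − 0.413 = +0.184.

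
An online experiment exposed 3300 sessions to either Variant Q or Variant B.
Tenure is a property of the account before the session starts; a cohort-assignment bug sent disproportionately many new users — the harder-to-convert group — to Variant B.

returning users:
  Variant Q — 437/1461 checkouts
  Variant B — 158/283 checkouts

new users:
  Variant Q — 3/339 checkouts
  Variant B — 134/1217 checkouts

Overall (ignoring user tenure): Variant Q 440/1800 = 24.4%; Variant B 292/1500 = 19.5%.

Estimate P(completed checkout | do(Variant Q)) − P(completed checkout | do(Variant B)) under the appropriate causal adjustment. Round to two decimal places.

-0.18

User tenure satisfies the back-door criterion: it is not a descendant of the variant, and it blocks the spurious path from variant to outcome. Adjusting for it (i.e., using the within-user tenure rates) gives the causal effect.
Adjusting over the population distribution of user tenure: 0.528·(0.299−0.558) + 0.472·(0.009−0.110) = -0.185.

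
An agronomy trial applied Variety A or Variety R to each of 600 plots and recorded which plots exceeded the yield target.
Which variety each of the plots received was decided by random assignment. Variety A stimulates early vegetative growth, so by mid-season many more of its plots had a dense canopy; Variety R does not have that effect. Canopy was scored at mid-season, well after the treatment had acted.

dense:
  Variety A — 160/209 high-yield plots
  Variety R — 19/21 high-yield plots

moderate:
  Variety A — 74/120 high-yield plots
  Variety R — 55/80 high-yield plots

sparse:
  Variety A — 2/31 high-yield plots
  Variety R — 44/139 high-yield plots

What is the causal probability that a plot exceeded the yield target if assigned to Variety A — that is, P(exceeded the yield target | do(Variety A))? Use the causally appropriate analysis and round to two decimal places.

0.66

Stratifying would compare varietys among plots the varietys themselves sorted into mid-season canopy groups — a form of selection on an intermediate. The unconditioned pooled rates give the total causal effect.
So P(outcome | do(Variety A)) is just the pooled rate for Variety A: 236/360 = 0.656.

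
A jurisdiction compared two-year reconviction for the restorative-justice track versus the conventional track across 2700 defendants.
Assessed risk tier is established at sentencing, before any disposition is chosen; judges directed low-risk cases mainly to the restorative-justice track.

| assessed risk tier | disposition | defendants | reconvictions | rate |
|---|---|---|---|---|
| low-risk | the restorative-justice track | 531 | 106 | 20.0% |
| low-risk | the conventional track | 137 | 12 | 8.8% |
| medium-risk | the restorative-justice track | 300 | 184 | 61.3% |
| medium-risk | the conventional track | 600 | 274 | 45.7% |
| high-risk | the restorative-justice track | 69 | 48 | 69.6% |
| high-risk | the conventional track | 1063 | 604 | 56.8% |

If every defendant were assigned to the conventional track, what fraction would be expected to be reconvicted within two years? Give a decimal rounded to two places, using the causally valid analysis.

0.41

The assessed risk tier-specific comparison favours the conventional track throughout, but the pooled figures favour the restorative-justice track. The question is whether to condition on assessed risk tier.
Assessed risk tier satisfies the back-door criterion: it is not a descendant of the disposition, and it blocks the spurious path from disposition to outcome. Adjusting for it (i.e., using the within-assessed risk tier rates) gives the causal effect.
Standardising the conventional track to the population assessed risk tier mix: 0.247·12/137 + 0.333·274/600 + 0.419·604/1063 = 0.412.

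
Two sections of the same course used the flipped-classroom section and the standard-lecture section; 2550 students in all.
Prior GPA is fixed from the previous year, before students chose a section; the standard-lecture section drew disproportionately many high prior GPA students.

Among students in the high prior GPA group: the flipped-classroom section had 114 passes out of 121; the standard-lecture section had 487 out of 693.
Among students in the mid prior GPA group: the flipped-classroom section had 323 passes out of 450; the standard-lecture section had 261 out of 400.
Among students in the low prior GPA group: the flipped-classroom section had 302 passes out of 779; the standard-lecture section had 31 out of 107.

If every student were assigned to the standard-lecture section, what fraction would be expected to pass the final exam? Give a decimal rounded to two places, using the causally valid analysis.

0.54

the flipped-classroom section is higher inside every prior GPA band stratum but the standard-lecture section is higher in aggregate. Whether to stratify depends on how prior GPA band relates to the teaching method.
Prior GPA band is set before the teaching method has any effect — it is not caused by the teaching method — and it independently drives the outcome. That makes it a confounder, so the causal comparison is within prior GPA band levels.
Standardising the standard-lecture section to the population prior GPA band mix: 0.319·487/693 + 0.333·261/400 + 0.347·31/107 = 0.542.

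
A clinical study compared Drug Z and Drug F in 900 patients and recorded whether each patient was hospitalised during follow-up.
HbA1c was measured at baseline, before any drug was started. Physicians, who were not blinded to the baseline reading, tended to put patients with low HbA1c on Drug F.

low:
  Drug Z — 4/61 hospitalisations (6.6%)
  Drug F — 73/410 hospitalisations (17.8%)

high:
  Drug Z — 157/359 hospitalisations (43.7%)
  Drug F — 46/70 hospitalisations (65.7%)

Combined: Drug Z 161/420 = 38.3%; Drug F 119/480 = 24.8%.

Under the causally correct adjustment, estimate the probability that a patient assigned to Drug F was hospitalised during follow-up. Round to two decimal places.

0.41

Within every HbA1c level Drug Z has the lower rate, yet pooled Drug F does — Simpson's reversal.
HbA1c differs across drugs for reasons unrelated to any effect of the drug itself, and it separately predicts the outcome — a classic confounder. We must compare within HbA1c levels.
Standardising Drug F to the population HbA1c mix: 0.523·73/410 + 0.477·46/70 = 0.406.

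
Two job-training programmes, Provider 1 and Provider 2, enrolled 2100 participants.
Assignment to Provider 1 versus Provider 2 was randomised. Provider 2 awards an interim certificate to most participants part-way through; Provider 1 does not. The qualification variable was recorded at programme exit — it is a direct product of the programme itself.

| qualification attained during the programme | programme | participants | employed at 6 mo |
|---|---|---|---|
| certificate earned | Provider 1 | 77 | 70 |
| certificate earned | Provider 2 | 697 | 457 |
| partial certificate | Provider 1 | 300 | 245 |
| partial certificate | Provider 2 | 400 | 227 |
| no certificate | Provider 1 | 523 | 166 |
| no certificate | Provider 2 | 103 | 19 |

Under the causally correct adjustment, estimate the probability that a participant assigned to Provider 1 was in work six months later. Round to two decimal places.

The distribution of qualification attained during the programme is itself part of what the programme does — it is an intermediate outcome. Holding it fixed would remove that part of the effect; the total effect is the pooled difference.
So P(outcome | do(Provider 1)) is just the pooled rate for Provider 1: 481/900 = 0.534.

0.53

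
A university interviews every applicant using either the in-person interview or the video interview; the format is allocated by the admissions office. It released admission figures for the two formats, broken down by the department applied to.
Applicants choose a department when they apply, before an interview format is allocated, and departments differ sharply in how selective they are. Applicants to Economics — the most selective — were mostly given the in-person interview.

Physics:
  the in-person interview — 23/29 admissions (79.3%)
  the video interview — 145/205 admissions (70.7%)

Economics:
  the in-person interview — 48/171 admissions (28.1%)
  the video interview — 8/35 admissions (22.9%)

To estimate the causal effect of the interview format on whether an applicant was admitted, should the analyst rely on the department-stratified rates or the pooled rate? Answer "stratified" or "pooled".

Nothing the interview format does changes department; the imbalance is an allocation artefact. With department also predicting the outcome, the pooled figure is confounded, and the within-stratum comparison is the causal one.
Within each level — Physics: 79.3% vs 70.7%; Economics: 28.1% vs 22.9% — the in-person interview is higher every time.

stratified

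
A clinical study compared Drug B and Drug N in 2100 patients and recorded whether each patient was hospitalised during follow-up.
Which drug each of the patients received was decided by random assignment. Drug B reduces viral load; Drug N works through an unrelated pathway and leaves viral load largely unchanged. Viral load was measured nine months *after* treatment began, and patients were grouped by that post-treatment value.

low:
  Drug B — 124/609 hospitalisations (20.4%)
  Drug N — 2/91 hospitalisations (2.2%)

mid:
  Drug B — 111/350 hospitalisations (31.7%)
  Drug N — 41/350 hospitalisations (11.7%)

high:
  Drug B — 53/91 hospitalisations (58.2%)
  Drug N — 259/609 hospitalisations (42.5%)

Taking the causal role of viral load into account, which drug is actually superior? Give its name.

Drug B

The viral load-specific comparison favours Drug N throughout, but the pooled figures favour Drug B. The question is whether to condition on viral load.
Viral load is recorded after the drug and is itself shifted by it — it sits on the causal path from drug to outcome. Conditioning on a mediator would strip out part of the effect we want; the pooled comparison gives the total causal effect.
Pooled: Drug B 27.4% vs Drug N 28.8%; Drug B is lower overall.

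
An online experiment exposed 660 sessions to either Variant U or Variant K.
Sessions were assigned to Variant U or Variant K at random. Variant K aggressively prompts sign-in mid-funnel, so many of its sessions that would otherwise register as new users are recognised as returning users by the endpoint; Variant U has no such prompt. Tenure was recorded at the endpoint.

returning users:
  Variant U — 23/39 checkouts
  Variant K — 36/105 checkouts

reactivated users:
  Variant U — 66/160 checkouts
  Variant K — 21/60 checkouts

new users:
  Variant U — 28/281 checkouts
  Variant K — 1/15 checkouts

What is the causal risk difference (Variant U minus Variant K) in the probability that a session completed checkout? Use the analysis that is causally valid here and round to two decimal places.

-0.08

Within every user tenure level Variant U has the higher rate, yet pooled Variant K does — Simpson's reversal.
User tenure is recorded after the variant and is itself shifted by it — it sits on the causal path from variant to outcome. Conditioning on a mediator would strip out part of the effect we want; the pooled comparison gives the total causal effect.
The causal difference is the pooled difference: 0.244 − 0.322 = -0.078.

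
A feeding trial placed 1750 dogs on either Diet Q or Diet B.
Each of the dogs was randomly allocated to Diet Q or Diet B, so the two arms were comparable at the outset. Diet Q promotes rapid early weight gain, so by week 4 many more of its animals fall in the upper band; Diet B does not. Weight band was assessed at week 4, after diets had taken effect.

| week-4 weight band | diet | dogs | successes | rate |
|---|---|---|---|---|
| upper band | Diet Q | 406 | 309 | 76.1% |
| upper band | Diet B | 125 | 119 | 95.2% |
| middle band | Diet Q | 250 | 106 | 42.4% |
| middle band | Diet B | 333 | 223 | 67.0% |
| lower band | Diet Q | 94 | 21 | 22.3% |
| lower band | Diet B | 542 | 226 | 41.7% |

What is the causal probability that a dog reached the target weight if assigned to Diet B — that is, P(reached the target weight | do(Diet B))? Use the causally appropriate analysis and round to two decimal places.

The distribution of week-4 weight band is itself part of what the diet does — it is an intermediate outcome. Holding it fixed would remove that part of the effect; the total effect is the pooled difference.
So P(outcome | do(Diet B)) is just the pooled rate for Diet B: 568/1000 = 0.568.

0.57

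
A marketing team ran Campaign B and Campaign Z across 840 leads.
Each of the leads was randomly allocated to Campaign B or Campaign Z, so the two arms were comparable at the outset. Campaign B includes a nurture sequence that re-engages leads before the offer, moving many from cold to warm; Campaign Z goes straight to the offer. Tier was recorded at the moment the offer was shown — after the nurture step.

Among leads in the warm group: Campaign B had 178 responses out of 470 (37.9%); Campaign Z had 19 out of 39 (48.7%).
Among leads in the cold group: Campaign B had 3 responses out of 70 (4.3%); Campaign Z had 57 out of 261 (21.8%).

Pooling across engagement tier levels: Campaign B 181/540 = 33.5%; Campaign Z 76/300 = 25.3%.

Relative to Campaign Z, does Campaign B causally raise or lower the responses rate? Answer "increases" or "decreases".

The engagement tier-specific comparison favours Campaign Z throughout, but the pooled figures favour Campaign B. The question is whether to condition on engagement tier.
Because the campaign influences engagement tier, engagement tier is a post-treatment mediator, not a confounder. Stratifying on it would bias the estimate; the causal effect is the crude pooled difference.
Pooled: Campaign B 33.5% vs Campaign Z 25.3%; Campaign B is higher overall.

increases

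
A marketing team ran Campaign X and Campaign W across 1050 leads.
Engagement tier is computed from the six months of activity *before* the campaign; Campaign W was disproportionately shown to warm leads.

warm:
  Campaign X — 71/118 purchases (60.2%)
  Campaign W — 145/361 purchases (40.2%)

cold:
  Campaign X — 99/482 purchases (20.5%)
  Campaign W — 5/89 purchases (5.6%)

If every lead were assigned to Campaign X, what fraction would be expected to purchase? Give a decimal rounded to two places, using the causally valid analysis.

Campaign X is higher inside every engagement tier stratum but Campaign W is higher in aggregate. Whether to stratify depends on how engagement tier relates to the campaign.
Nothing the campaign does changes engagement tier; the imbalance is an allocation artefact. With engagement tier also predicting the outcome, the pooled figure is confounded, and the within-stratum comparison is the causal one.
Standardising Campaign X to the population engagement tier mix: 0.456·71/118 + 0.544·99/482 = 0.386.

0.39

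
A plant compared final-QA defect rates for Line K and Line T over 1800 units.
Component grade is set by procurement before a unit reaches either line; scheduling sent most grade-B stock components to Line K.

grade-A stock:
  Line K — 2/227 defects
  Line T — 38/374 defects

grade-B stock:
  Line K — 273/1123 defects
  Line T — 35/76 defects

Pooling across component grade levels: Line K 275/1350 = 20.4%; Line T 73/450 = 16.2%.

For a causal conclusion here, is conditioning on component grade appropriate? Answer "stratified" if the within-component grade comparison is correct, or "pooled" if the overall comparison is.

stratified

The stratified and pooled comparisons disagree (Line K wins within each component grade; Line T wins overall), so the answer turns on the causal role of component grade.
Nothing the line does changes component grade; the imbalance is an allocation artefact. With component grade also predicting the outcome, the pooled figure is confounded, and the within-stratum comparison is the causal one.
Within each level — grade-A stock: 0.9% vs 10.2%; grade-B stock: 24.3% vs 46.1% — Line K is lower every time.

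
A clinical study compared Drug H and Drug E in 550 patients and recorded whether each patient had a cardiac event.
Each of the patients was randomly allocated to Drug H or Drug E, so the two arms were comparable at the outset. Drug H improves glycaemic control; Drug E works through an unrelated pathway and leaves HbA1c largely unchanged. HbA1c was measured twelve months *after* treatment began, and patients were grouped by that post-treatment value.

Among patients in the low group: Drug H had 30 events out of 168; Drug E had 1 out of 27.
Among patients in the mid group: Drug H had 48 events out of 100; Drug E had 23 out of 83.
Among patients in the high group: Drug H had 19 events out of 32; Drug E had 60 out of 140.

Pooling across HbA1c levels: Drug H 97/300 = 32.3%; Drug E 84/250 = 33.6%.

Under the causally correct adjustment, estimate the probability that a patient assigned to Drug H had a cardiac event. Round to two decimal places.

The HbA1c-specific comparison favours Drug E throughout, but the pooled figures favour Drug H. The question is whether to condition on HbA1c.
HbA1c lies on the pathway drug → HbA1c → outcome, so adjusting for it blocks the indirect effect. For the total causal effect of drug, use the unadjusted pooled rates.
So P(outcome | do(Drug H)) is just the pooled rate for Drug H: 97/300 = 0.323.

0.32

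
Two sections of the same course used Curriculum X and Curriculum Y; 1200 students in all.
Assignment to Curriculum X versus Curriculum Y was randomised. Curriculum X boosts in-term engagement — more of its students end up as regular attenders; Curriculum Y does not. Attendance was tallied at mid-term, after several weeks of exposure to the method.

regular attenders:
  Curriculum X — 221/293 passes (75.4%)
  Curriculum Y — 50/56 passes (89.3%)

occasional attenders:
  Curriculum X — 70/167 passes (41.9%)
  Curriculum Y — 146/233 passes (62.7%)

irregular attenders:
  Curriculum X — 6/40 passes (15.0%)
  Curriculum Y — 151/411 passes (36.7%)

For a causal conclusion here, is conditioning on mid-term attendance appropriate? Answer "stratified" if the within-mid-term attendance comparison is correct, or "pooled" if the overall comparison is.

The mid-term attendance-specific comparison favours Curriculum Y throughout, but the pooled figures favour Curriculum X. The question is whether to condition on mid-term attendance.
Mid-term attendance lies on the pathway teaching method → mid-term attendance → outcome, so adjusting for it blocks the indirect effect. For the total causal effect of teaching method, use the unadjusted pooled rates.
Pooled: Curriculum X 59.4% vs Curriculum Y 49.6%; Curriculum X is higher overall.

pooled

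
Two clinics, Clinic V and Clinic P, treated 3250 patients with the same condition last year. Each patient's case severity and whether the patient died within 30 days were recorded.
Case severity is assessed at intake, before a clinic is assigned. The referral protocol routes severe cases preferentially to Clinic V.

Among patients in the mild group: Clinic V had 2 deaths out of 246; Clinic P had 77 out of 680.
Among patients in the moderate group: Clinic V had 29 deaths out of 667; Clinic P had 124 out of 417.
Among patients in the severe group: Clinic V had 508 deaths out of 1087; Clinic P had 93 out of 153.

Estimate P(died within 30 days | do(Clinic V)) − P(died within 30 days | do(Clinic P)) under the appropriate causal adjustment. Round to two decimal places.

-0.17

The imbalance in case severity arose from how patients were allocated, not from anything the clinic did; and case severity independently affects the outcome. The pooled gap is confounded — condition on case severity.
Adjusting over the population distribution of case severity: 0.285·(0.008−0.113) + 0.334·(0.043−0.297) + 0.382·(0.467−0.608) = -0.168.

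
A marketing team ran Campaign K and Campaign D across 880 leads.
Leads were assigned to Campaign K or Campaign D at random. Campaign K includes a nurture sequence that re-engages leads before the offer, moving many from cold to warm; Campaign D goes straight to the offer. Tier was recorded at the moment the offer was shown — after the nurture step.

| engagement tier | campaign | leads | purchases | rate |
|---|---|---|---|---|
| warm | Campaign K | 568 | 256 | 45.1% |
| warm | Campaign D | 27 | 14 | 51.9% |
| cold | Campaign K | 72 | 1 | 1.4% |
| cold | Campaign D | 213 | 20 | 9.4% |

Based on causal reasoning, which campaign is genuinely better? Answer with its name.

Engagement tier is downstream of the campaign. One should not condition on a consequence of treatment, so the overall rates are the right comparison.
Pooled: Campaign K 40.2% vs Campaign D 14.2%; Campaign K is higher overall.

Campaign K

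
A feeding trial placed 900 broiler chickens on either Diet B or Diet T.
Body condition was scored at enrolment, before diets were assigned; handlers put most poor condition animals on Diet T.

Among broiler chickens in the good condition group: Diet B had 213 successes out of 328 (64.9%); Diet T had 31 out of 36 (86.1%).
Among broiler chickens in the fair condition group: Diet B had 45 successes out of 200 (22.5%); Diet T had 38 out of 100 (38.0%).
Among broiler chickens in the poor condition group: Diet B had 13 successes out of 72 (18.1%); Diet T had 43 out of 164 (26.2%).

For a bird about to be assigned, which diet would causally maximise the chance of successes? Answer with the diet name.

Diet T

Diet T is higher inside every starting body condition stratum but Diet B is higher in aggregate. Whether to stratify depends on how starting body condition relates to the diet.
Nothing the diet does changes starting body condition; the imbalance is an allocation artefact. With starting body condition also predicting the outcome, the pooled figure is confounded, and the within-stratum comparison is the causal one.
Within each level — good condition: 64.9% vs 86.1%; fair condition: 22.5% vs 38.0%; poor condition: 18.1% vs 26.2% — Diet T is higher every time.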